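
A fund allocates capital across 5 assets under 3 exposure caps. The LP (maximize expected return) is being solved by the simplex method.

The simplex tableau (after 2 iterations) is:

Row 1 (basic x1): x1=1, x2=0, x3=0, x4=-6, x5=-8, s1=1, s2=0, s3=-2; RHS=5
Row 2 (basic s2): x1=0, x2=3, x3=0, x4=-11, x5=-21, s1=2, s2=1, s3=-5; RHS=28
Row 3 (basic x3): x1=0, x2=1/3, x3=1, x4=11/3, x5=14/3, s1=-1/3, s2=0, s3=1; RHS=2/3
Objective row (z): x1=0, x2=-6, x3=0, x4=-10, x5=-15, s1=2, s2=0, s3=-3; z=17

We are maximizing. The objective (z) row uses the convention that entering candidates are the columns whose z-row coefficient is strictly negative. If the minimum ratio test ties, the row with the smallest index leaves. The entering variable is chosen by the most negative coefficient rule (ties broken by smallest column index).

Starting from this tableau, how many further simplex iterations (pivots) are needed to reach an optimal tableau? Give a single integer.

3

pivot: x5 in, x3 out → z = 134/7
pivot: x2 in, x5 out → z = 29
pivot: s1 in, s2 out → z = 233/5
No improving column remains; optimal.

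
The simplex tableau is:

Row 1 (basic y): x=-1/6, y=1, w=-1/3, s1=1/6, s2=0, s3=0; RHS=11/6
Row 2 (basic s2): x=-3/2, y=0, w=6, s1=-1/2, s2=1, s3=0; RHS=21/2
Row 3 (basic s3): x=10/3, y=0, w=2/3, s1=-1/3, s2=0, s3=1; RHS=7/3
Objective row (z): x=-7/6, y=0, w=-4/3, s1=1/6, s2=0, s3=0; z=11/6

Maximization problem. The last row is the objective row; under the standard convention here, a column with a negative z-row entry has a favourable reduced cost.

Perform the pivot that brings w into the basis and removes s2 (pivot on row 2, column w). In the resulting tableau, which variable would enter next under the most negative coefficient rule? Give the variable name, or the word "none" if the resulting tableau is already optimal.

Pivot element 6. New z-row = old z-row − (-4/3)·(row 2/6).
Updated z-row coefficients: x: -3/2, y: 0, w: 0, s1: 1/18, s2: 2/9, s3: 0.
The most negative is -3/2 in column x, so x would enter next.

x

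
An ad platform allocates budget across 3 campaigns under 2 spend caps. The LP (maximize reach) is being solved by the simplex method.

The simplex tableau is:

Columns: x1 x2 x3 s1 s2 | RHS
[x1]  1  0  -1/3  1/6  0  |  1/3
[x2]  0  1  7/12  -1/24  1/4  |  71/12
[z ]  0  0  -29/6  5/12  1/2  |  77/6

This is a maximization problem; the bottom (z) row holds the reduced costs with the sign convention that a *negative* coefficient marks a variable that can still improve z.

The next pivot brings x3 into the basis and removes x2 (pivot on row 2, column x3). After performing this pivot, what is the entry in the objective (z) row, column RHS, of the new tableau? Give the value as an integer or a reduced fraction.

Pivot element is row 2, column x3: 7/12.
Normalize row 2: new (row 2, RHS) = (71/12)/(7/12) = 71/7.
z-row ← z-row − (-29/6)·(new row 2): 77/6 − (-29/6)·(71/7) = 433/7.

433/7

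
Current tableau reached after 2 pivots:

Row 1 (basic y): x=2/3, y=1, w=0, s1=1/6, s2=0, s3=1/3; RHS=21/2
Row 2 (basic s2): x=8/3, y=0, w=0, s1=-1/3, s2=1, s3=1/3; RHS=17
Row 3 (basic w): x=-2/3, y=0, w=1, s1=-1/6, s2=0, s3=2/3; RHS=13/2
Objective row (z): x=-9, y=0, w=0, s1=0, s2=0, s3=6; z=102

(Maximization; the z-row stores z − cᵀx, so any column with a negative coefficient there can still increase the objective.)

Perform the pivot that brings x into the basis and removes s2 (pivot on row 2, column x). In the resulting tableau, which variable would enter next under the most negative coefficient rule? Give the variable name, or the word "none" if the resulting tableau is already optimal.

s1

Pivot element 8/3. New z-row = old z-row − (-9)·(row 2/(8/3)).
Updated z-row coefficients: x: 0, y: 0, w: 0, s1: -9/8, s2: 27/8, s3: 57/8.
The most negative is -9/8 in column s1, so s1 would enter next.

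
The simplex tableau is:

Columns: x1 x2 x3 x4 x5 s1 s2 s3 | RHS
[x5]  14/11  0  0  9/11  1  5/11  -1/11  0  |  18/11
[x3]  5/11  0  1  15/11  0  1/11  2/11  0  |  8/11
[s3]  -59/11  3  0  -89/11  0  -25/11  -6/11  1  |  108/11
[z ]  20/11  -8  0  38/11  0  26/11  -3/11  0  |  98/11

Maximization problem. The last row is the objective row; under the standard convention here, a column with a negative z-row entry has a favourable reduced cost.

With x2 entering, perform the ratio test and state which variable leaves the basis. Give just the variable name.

Ratios: row 1 (x5): entry 0 ≤ 0, skip; row 2 (x3): entry 0 ≤ 0, skip; row 3 (s3): (108/11)/3 = 36/11.
Minimum ratio 36/11 is in the s3 row, so s3 leaves.

s3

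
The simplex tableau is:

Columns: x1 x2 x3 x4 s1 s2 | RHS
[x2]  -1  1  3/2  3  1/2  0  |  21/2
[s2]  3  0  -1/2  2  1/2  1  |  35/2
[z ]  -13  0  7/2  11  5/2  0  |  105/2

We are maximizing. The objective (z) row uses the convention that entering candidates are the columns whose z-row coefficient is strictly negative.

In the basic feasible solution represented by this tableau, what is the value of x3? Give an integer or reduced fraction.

0

x3 is nonbasic (not in the basis column), so its value in the current BFS is 0.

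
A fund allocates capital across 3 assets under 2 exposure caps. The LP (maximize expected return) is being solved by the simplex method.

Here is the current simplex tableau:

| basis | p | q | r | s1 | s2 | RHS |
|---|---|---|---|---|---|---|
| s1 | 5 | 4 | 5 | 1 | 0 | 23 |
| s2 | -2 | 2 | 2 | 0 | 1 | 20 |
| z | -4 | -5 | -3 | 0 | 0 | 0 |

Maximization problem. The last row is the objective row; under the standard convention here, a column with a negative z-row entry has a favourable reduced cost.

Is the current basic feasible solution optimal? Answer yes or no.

no

Column p has objective-row coefficient -4, which is negative; an improving pivot exists, so not yet optimal.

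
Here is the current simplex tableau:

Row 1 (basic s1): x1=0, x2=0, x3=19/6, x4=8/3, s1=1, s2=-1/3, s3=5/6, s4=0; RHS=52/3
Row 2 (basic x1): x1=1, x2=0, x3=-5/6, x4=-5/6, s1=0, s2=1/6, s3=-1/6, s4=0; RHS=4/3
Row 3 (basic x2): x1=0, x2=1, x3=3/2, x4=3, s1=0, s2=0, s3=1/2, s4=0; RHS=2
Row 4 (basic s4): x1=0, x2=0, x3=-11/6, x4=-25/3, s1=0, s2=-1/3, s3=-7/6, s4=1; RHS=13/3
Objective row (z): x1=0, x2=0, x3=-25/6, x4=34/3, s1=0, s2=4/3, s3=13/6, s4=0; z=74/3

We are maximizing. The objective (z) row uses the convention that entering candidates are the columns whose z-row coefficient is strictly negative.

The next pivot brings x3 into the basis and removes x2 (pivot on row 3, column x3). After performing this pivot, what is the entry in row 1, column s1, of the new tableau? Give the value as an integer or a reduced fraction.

Pivot element is row 3, column x3: 3/2.
Normalize row 3: new (row 3, s1) = 0/(3/2) = 0.
row 1 ← row 1 − (19/6)·(new row 3): 1 − (19/6)·0 = 1.

1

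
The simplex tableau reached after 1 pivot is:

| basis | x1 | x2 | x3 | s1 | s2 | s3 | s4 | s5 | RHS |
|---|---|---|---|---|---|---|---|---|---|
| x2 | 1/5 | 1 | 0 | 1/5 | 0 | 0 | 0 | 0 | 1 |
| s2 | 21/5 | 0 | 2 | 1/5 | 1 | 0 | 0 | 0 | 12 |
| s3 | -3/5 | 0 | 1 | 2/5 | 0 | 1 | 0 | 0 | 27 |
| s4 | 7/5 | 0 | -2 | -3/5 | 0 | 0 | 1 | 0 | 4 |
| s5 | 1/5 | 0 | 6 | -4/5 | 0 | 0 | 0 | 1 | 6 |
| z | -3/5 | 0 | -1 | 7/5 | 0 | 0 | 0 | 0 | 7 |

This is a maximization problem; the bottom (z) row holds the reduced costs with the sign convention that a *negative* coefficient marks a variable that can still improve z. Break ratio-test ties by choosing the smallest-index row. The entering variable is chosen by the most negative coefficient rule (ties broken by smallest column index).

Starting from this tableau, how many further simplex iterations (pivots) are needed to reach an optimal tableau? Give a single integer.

2

pivot: x3 in, s5 out → z = 8
pivot: x1 in, s2 out → z = 581/62
No improving column remains; optimal.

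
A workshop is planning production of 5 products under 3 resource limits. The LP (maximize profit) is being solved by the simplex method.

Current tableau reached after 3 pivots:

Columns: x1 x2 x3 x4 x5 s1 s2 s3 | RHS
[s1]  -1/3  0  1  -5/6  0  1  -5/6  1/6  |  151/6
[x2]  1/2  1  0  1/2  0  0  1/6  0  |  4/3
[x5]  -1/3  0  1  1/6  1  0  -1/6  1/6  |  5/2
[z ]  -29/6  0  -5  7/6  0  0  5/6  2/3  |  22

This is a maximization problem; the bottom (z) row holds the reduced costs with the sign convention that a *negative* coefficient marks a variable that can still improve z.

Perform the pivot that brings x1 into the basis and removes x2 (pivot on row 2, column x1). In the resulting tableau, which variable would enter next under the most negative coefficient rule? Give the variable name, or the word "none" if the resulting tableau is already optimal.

x3

Pivot element 1/2. New z-row = old z-row − (-29/6)·(row 2/(1/2)).
Updated z-row coefficients: x1: 0, x2: 29/3, x3: -5, x4: 6, x5: 0, s1: 0, s2: 22/9, s3: 2/3.
The most negative is -5 in column x3, so x3 would enter next.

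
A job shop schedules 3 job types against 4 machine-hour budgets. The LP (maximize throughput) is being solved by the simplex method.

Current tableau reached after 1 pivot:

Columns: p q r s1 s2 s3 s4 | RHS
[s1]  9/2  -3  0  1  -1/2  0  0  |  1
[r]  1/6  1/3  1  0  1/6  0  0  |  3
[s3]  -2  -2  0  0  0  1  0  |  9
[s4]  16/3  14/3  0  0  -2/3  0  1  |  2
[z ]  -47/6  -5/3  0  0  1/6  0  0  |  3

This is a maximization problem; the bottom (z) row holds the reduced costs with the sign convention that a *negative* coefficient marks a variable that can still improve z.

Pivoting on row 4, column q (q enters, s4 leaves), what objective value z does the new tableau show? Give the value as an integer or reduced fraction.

26/7

Minimum ratio for q: 2/(14/3) = 3/7.
z changes by −(z-row coeff of q)·ratio = −(-5/3)·(3/7) = 5/7.
New z = 3 + (5/7) = 26/7.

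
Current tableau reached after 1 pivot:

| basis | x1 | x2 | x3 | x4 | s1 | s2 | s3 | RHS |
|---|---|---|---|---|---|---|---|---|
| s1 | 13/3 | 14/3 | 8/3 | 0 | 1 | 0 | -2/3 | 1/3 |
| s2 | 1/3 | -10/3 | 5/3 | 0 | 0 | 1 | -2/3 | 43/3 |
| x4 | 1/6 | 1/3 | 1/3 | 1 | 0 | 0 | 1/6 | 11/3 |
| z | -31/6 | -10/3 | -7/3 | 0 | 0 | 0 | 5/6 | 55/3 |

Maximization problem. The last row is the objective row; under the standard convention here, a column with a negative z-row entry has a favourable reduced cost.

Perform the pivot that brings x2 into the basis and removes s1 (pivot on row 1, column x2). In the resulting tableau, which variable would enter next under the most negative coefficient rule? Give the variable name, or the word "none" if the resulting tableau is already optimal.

x1

Pivot element 14/3. New z-row = old z-row − (-10/3)·(row 1/(14/3)).
Updated z-row coefficients: x1: -29/14, x2: 0, x3: -3/7, x4: 0, s1: 5/7, s2: 0, s3: 5/14.
The most negative is -29/14 in column x1, so x1 would enter next.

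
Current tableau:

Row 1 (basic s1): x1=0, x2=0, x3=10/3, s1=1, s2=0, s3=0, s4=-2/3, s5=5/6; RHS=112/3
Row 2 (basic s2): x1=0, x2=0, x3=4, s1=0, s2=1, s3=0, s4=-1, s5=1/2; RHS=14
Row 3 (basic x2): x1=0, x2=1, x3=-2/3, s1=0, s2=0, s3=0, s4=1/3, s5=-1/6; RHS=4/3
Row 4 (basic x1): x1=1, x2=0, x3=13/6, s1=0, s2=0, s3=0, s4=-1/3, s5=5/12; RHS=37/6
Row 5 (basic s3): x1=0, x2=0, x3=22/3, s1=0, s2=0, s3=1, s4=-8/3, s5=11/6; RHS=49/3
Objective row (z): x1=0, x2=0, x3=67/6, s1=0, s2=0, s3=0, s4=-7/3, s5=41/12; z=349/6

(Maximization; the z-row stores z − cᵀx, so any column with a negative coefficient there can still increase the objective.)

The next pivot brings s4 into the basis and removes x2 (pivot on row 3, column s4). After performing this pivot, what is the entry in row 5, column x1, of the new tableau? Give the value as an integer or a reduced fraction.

Pivot element is row 3, column s4: 1/3.
Normalize row 3: new (row 3, x1) = 0/(1/3) = 0.
row 5 ← row 5 − (-8/3)·(new row 3): 0 − (-8/3)·0 = 0.

0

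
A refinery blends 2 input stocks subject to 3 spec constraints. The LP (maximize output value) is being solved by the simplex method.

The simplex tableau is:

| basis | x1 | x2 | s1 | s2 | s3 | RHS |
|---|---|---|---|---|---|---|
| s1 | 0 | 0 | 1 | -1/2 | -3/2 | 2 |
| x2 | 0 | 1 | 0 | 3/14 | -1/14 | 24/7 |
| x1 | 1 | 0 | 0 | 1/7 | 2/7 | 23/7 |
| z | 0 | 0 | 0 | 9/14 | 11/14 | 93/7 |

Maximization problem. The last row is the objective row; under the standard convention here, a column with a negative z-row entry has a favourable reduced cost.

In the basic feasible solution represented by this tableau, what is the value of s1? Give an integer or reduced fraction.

s1 is basic (row 1); its value is the RHS of that row: 2.

2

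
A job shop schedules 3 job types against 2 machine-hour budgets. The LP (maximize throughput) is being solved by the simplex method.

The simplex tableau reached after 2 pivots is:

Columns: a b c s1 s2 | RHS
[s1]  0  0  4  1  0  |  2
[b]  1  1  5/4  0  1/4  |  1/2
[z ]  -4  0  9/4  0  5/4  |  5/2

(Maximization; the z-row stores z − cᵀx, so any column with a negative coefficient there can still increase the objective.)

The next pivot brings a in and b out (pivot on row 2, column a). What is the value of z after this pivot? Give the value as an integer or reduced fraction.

9/2

Minimum ratio for a: (1/2)/1 = 1/2.
z changes by −(z-row coeff of a)·ratio = −(-4)·(1/2) = 2.
New z = 5/2 + 2 = 9/2.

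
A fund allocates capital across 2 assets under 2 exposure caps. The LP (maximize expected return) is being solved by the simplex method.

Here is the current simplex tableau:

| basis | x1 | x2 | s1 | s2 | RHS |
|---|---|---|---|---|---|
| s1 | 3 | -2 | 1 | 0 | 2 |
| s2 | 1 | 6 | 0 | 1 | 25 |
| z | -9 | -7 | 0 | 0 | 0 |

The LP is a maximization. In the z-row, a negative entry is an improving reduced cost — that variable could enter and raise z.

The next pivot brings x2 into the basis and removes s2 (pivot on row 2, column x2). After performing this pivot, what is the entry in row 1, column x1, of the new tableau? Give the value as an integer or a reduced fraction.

Pivot element is row 2, column x2: 6.
Normalize row 2: new (row 2, x1) = 1/6 = 1/6.
row 1 ← row 1 − (-2)·(new row 2): 3 − (-2)·(1/6) = 10/3.

10/3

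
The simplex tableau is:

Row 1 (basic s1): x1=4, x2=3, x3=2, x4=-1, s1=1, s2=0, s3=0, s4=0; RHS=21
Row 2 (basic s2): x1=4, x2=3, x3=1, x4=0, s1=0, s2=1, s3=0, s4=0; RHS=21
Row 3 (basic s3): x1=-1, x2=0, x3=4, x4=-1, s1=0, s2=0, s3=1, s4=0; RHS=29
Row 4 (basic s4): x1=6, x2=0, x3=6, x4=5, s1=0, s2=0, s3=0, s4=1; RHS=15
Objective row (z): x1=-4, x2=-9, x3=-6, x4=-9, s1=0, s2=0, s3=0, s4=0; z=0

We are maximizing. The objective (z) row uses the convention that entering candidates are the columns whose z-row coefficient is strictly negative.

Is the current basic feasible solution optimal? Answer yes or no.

no

Column x1 has objective-row coefficient -4, which is negative; an improving pivot exists, so not yet optimal.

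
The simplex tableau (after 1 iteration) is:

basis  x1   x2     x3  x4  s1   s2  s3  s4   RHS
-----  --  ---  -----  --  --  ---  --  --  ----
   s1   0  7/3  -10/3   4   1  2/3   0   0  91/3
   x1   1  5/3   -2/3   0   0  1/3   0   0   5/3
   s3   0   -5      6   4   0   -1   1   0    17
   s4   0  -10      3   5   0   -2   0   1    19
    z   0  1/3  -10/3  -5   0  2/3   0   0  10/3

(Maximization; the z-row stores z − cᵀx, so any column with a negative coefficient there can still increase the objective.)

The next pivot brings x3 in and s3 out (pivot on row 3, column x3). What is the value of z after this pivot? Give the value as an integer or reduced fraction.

Minimum ratio for x3: 17/6 = 17/6.
z changes by −(z-row coeff of x3)·ratio = −(-10/3)·(17/6) = 85/9.
New z = 10/3 + (85/9) = 115/9.

115/9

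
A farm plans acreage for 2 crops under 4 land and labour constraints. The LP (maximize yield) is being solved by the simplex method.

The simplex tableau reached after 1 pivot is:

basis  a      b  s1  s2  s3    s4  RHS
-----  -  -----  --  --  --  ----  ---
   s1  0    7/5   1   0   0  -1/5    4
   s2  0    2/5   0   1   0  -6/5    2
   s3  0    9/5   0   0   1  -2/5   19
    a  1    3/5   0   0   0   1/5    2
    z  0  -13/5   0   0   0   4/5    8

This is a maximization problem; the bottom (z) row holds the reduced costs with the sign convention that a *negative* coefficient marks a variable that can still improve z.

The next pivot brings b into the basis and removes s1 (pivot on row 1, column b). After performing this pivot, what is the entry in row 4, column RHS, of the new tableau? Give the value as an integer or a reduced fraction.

Pivot element is row 1, column b: 7/5.
Normalize row 1: new (row 1, RHS) = 4/(7/5) = 20/7.
row 4 ← row 4 − (3/5)·(new row 1): 2 − (3/5)·(20/7) = 2/7.

2/7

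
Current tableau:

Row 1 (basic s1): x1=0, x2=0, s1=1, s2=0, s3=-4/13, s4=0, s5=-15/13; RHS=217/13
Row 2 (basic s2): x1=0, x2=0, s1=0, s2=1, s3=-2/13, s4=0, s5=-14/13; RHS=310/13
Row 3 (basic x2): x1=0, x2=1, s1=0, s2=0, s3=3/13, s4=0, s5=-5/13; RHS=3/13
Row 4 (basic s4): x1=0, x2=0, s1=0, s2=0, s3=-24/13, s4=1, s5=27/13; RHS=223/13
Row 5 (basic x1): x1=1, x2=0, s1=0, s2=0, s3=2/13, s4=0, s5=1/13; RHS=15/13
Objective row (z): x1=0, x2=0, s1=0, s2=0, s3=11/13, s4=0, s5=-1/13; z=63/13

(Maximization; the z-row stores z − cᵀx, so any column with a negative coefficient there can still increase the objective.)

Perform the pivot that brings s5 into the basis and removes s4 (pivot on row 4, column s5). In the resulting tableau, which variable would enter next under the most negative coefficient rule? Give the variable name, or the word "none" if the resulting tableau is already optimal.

Pivot element 27/13. New z-row = old z-row − (-1/13)·(row 4/(27/13)).
Updated z-row coefficients: x1: 0, x2: 0, s1: 0, s2: 0, s3: 7/9, s4: 1/27, s5: 0.
No coefficient is strictly negative; the tableau after this pivot is optimal.

none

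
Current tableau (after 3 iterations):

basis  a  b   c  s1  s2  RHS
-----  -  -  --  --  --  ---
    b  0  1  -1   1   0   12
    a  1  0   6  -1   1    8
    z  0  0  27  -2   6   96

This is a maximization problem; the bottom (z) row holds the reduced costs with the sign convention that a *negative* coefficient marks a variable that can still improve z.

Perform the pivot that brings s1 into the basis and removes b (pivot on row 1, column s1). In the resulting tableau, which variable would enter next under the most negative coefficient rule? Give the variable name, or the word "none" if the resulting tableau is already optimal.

Pivot element 1. New z-row = old z-row − (-2)·(row 1/1).
Updated z-row coefficients: a: 0, b: 2, c: 25, s1: 0, s2: 6.
No coefficient is strictly negative; the tableau after this pivot is optimal.

none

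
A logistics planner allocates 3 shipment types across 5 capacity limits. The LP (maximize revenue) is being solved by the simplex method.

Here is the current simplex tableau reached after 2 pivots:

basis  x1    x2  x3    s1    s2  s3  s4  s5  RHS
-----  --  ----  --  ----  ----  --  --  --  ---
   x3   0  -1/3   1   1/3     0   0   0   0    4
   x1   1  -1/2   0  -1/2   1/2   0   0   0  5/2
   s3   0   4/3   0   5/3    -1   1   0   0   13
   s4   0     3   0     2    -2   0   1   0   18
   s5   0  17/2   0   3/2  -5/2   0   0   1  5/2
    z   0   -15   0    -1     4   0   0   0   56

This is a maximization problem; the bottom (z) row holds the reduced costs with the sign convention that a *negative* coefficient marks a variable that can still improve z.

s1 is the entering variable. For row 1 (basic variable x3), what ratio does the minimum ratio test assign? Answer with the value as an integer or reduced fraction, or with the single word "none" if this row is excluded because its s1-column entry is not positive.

12

Ratio = RHS / (s1 entry) = 4 / (1/3) = 12.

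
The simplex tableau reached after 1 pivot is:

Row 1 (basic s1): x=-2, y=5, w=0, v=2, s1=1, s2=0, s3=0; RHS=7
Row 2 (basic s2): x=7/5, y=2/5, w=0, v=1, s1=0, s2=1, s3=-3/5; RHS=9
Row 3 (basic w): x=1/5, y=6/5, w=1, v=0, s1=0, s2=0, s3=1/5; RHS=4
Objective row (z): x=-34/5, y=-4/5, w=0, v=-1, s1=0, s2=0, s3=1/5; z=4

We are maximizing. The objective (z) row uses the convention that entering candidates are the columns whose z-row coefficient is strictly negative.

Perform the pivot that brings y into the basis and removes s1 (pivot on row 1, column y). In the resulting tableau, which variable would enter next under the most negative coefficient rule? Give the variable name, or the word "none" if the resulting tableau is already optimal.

Pivot element 5. New z-row = old z-row − (-4/5)·(row 1/5).
Updated z-row coefficients: x: -178/25, y: 0, w: 0, v: -17/25, s1: 4/25, s2: 0, s3: 1/5.
The most negative is -178/25 in column x, so x would enter next.

x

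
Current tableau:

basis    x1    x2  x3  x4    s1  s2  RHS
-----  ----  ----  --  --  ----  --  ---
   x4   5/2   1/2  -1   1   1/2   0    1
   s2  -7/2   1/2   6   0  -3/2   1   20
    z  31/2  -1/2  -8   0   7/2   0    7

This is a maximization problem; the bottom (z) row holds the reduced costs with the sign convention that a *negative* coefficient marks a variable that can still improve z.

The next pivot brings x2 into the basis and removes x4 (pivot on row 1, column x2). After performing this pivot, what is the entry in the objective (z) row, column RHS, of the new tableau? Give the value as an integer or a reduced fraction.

8

Pivot element is row 1, column x2: 1/2.
Normalize row 1: new (row 1, RHS) = 1/(1/2) = 2.
z-row ← z-row − (-1/2)·(new row 1): 7 − (-1/2)·2 = 8.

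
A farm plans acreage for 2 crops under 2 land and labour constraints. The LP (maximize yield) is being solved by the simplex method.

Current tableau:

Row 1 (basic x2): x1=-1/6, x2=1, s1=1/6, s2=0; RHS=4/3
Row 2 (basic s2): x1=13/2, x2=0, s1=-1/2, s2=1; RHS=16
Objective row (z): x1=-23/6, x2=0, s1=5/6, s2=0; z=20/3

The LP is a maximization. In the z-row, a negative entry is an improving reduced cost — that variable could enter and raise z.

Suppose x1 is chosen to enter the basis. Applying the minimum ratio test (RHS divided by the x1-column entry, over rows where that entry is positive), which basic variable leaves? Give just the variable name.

Ratios: row 1 (x2): entry -1/6 ≤ 0, skip; row 2 (s2): 16/(13/2) = 32/13.
Minimum ratio 32/13 is in the s2 row, so s2 leaves.

s2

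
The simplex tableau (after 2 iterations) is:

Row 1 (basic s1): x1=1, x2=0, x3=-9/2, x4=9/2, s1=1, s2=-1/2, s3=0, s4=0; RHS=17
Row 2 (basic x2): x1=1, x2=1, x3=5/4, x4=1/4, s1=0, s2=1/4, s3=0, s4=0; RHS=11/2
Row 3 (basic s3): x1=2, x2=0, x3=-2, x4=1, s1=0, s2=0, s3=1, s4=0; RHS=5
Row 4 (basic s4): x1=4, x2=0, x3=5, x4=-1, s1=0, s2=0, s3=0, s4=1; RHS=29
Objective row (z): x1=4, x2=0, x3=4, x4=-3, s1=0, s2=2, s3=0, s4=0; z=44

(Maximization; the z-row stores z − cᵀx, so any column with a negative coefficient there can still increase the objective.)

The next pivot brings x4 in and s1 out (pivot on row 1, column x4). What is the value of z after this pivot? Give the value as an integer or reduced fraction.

Minimum ratio for x4: 17/(9/2) = 34/9.
z changes by −(z-row coeff of x4)·ratio = −(-3)·(34/9) = 34/3.
New z = 44 + (34/3) = 166/3.

166/3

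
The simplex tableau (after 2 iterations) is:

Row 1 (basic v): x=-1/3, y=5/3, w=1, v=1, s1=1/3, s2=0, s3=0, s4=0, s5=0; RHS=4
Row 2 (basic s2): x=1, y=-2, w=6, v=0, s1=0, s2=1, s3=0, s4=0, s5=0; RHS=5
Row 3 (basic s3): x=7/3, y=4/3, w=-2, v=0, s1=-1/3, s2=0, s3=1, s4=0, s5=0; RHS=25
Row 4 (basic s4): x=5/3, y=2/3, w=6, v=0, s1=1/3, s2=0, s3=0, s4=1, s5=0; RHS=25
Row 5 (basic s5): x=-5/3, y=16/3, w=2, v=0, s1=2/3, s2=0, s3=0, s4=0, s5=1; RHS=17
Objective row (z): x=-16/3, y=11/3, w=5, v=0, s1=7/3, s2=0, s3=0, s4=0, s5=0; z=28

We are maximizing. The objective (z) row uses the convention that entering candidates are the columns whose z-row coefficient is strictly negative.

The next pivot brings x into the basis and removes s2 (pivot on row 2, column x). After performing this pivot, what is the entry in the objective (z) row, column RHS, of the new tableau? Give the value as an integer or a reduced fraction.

Pivot element is row 2, column x: 1.
Normalize row 2: new (row 2, RHS) = 5/1 = 5.
z-row ← z-row − (-16/3)·(new row 2): 28 − (-16/3)·5 = 164/3.

164/3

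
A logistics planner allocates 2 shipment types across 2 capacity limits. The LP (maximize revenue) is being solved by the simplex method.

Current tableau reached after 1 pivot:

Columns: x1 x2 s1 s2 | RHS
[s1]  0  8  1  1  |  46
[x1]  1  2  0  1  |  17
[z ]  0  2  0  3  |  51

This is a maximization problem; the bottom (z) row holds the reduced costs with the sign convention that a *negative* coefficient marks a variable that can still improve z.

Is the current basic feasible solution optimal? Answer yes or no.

yes

No objective-row coefficient is strictly negative, so no entering variable exists; the tableau is optimal.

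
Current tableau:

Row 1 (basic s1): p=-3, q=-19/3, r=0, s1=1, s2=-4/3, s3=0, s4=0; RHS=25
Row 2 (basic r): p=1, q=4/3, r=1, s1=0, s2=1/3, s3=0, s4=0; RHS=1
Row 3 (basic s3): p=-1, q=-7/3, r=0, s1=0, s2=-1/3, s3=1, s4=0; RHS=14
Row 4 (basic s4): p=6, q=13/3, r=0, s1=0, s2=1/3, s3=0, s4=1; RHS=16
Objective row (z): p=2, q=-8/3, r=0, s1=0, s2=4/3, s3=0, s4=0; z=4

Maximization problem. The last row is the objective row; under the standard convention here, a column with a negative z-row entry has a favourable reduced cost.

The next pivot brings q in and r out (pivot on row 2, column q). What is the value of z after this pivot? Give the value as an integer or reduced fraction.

Minimum ratio for q: 1/(4/3) = 3/4.
z changes by −(z-row coeff of q)·ratio = −(-8/3)·(3/4) = 2.
New z = 4 + 2 = 6.

6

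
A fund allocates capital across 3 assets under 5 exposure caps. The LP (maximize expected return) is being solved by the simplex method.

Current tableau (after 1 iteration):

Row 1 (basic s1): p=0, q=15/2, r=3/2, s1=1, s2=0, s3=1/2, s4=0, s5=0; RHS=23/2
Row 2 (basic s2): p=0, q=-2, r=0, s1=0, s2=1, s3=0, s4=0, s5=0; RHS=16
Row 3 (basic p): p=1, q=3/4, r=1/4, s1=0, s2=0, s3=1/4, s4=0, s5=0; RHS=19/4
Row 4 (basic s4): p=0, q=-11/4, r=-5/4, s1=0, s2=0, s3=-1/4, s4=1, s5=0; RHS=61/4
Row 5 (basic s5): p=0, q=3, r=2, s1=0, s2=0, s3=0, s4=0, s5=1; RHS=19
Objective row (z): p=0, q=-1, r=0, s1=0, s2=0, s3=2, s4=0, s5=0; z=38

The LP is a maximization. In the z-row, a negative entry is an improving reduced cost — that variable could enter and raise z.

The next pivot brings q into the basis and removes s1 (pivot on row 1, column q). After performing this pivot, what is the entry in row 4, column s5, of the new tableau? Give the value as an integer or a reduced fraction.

0

Pivot element is row 1, column q: 15/2.
Normalize row 1: new (row 1, s5) = 0/(15/2) = 0.
row 4 ← row 4 − (-11/4)·(new row 1): 0 − (-11/4)·0 = 0.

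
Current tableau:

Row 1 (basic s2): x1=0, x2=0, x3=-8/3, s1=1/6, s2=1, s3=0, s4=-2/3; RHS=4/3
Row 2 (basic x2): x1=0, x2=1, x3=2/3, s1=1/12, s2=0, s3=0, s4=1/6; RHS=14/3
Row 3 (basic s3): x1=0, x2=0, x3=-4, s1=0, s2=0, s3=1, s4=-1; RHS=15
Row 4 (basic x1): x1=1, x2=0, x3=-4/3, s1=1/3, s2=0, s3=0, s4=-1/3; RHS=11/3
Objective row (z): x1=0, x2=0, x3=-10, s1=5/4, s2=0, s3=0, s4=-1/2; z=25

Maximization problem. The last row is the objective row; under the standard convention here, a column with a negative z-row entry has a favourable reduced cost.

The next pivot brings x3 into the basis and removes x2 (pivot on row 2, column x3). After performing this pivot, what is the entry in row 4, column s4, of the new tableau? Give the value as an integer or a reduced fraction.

0

Pivot element is row 2, column x3: 2/3.
Normalize row 2: new (row 2, s4) = (1/6)/(2/3) = 1/4.
row 4 ← row 4 − (-4/3)·(new row 2): -1/3 − (-4/3)·(1/4) = 0.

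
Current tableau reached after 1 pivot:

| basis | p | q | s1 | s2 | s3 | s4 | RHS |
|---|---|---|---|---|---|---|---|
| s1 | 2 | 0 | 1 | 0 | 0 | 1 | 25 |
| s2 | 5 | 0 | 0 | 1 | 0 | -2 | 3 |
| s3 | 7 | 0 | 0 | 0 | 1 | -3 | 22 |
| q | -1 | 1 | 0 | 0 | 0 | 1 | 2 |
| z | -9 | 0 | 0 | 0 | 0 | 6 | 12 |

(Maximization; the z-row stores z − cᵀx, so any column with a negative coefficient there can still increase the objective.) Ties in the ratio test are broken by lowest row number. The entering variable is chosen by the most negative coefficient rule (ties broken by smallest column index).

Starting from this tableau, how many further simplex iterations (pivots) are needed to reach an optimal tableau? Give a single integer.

1

pivot: p in, s2 out → z = 87/5
No improving column remains; optimal.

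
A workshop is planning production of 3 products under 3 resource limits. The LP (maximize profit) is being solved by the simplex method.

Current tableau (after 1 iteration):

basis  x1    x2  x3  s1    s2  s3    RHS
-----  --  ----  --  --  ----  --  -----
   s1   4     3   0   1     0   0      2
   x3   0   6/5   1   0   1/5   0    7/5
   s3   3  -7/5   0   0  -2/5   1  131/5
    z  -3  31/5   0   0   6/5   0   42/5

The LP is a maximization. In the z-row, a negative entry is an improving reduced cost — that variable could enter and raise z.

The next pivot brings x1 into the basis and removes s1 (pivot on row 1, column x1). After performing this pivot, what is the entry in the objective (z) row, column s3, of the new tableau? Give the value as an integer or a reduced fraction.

Pivot element is row 1, column x1: 4.
Normalize row 1: new (row 1, s3) = 0/4 = 0.
z-row ← z-row − (-3)·(new row 1): 0 − (-3)·0 = 0.

0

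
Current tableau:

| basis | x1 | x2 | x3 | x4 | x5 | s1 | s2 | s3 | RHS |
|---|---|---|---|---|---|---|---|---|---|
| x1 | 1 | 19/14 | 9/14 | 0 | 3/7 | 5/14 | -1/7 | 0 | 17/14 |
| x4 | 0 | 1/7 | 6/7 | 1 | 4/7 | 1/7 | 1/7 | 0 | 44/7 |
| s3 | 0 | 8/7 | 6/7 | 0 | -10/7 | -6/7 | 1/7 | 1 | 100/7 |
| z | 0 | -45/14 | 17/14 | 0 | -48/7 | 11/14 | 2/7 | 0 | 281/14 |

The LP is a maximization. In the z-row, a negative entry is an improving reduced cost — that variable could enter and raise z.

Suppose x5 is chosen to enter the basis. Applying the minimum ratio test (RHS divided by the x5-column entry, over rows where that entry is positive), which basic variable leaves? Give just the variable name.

x1

Ratios: row 1 (x1): (17/14)/(3/7) = 17/6; row 2 (x4): (44/7)/(4/7) = 11; row 3 (s3): entry -10/7 ≤ 0, skip.
Minimum ratio 17/6 is in the x1 row, so x1 leaves.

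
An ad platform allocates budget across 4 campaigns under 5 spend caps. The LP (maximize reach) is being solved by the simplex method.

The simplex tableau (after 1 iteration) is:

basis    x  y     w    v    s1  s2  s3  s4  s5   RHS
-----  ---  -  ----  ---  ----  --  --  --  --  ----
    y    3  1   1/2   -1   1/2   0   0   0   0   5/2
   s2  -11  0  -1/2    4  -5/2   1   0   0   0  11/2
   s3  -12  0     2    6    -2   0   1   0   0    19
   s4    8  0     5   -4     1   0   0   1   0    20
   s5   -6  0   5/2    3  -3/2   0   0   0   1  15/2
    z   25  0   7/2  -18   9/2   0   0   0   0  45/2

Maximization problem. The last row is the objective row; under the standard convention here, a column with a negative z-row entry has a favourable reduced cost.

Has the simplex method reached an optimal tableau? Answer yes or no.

Column v has objective-row coefficient -18, which is negative; an improving pivot exists, so not yet optimal.

no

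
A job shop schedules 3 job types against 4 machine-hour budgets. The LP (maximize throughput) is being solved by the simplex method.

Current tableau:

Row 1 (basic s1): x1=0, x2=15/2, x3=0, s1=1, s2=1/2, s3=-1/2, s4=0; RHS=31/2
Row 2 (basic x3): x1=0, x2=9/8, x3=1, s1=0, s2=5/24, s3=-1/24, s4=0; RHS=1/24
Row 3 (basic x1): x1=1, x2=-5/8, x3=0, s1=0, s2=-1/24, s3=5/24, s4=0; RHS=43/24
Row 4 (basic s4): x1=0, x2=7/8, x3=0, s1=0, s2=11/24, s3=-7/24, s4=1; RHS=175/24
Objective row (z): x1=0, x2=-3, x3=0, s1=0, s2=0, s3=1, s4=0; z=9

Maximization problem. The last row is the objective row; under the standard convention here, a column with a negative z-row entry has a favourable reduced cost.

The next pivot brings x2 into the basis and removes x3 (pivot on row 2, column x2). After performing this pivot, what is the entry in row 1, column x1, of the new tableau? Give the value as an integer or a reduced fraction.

Pivot element is row 2, column x2: 9/8.
Normalize row 2: new (row 2, x1) = 0/(9/8) = 0.
row 1 ← row 1 − (15/2)·(new row 2): 0 − (15/2)·0 = 0.

0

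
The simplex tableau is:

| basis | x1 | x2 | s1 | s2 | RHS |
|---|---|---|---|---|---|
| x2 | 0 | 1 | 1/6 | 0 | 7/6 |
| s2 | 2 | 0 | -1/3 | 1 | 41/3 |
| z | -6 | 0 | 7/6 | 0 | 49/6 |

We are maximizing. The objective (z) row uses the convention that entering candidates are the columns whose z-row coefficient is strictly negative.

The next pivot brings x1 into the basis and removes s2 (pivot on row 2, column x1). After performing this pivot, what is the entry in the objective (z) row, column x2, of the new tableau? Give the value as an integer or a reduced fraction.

Pivot element is row 2, column x1: 2.
Normalize row 2: new (row 2, x2) = 0/2 = 0.
z-row ← z-row − (-6)·(new row 2): 0 − (-6)·0 = 0.

0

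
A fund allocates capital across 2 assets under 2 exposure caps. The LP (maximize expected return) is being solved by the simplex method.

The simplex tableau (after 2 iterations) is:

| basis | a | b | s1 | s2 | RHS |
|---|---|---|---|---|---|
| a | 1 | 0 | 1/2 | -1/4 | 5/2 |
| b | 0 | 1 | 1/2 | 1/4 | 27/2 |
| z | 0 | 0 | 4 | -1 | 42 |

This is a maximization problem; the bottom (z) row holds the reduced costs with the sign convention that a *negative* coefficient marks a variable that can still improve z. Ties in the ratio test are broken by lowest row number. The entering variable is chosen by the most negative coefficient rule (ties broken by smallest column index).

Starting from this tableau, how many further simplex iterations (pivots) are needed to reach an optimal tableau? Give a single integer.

1

pivot: s2 in, b out → z = 96
No improving column remains; optimal.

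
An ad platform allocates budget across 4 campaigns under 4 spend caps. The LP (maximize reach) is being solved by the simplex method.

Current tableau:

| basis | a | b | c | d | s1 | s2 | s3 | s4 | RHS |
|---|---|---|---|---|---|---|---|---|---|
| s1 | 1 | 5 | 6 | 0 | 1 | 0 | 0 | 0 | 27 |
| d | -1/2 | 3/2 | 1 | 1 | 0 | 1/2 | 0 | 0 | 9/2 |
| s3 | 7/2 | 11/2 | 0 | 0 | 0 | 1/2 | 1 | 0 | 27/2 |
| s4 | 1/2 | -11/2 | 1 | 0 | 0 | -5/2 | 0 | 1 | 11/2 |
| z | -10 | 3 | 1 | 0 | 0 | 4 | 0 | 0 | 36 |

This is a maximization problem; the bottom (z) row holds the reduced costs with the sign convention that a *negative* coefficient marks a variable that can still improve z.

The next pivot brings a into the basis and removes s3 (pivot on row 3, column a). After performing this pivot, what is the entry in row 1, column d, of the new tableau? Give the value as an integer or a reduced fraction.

0

Pivot element is row 3, column a: 7/2.
Normalize row 3: new (row 3, d) = 0/(7/2) = 0.
row 1 ← row 1 − 1·(new row 3): 0 − 1·0 = 0.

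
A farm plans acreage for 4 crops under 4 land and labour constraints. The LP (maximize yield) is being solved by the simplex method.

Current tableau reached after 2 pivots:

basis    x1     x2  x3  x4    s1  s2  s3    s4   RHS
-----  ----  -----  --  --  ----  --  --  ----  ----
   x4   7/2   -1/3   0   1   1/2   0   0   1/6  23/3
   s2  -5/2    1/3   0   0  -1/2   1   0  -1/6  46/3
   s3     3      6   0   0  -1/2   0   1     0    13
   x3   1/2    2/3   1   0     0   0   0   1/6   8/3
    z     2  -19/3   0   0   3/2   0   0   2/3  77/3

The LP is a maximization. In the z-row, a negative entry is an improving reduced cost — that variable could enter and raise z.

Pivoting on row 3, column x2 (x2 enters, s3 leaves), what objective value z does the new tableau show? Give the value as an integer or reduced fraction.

Minimum ratio for x2: 13/6 = 13/6.
z changes by −(z-row coeff of x2)·ratio = −(-19/3)·(13/6) = 247/18.
New z = 77/3 + (247/18) = 709/18.

709/18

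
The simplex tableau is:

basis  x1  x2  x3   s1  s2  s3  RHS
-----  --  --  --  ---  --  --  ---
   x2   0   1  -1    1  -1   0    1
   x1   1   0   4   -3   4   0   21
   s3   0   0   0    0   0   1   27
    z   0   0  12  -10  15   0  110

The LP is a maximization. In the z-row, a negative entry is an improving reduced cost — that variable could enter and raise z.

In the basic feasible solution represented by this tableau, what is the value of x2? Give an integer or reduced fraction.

1

x2 is basic (row 1); its value is the RHS of that row: 1.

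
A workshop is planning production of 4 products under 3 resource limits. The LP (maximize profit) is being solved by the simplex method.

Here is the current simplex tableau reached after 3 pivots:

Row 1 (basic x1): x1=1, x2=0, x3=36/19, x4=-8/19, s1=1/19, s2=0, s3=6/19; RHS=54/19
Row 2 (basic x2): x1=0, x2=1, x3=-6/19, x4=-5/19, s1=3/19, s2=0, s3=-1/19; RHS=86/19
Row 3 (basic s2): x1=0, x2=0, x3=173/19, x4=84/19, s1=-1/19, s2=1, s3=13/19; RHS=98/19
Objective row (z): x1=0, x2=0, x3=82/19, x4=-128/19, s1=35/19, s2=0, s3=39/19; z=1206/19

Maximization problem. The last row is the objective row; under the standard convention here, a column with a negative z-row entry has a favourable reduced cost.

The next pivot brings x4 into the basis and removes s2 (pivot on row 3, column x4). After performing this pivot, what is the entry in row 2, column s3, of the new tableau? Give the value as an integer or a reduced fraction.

-1/84

Pivot element is row 3, column x4: 84/19.
Normalize row 3: new (row 3, s3) = (13/19)/(84/19) = 13/84.
row 2 ← row 2 − (-5/19)·(new row 3): -1/19 − (-5/19)·(13/84) = -1/84.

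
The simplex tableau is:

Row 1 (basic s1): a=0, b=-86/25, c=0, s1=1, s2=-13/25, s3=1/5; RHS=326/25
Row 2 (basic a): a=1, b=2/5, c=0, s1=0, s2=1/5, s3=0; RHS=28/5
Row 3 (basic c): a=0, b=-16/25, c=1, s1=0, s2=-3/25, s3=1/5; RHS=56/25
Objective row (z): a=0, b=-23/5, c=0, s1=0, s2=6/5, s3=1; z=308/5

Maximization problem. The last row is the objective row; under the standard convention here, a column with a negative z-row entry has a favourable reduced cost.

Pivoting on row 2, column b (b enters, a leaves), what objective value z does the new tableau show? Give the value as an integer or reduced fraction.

Minimum ratio for b: (28/5)/(2/5) = 14.
z changes by −(z-row coeff of b)·ratio = −(-23/5)·14 = 322/5.
New z = 308/5 + (322/5) = 126.

126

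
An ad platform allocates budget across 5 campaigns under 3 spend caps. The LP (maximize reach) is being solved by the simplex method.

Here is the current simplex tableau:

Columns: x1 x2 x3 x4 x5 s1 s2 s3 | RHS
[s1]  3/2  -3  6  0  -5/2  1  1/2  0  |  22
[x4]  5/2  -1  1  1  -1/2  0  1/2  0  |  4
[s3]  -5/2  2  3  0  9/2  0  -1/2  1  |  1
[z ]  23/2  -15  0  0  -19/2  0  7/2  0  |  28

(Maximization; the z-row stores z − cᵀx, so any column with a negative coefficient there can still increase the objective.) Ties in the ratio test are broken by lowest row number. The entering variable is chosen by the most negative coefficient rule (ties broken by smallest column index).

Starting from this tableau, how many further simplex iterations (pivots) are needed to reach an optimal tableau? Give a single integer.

2

pivot: x2 in, s3 out → z = 71/2
pivot: x1 in, x4 out → z = 308/5
No improving column remains; optimal.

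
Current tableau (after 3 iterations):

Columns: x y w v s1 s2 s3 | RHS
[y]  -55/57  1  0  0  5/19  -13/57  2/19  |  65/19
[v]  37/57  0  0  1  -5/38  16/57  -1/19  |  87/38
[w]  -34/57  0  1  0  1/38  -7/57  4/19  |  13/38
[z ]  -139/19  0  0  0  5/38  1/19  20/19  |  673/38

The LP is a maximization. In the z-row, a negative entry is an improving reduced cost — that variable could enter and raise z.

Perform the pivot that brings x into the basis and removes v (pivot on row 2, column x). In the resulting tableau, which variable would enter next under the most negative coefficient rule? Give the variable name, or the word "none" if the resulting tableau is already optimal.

Pivot element 37/57. New z-row = old z-row − (-139/19)·(row 2/(37/57)).
Updated z-row coefficients: x: 0, y: 0, w: 0, v: 417/37, s1: -50/37, s2: 119/37, s3: 17/37.
The most negative is -50/37 in column s1, so s1 would enter next.

s1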